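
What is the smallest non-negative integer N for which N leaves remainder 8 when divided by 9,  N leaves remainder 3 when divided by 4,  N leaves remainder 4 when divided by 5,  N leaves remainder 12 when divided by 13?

The moduli are pairwise coprime; M = 9·4·5·13 = 2340.
M/9 = 260; 260 ≡ 8 (mod 9); 8·8 ≡ 1, so inverse 8.
M/4 = 585; 585 ≡ 1 (mod 4), inverse 1.
M/5 = 468; 468 ≡ 3 (mod 5); 3·2 ≡ 1, so inverse 2.
M/13 = 180; 180 ≡ 11 (mod 13); 11·6 ≡ 1, so inverse 6.
N ≡ 8·260·8 + 3·585·1 + 4·468·2 + 12·180·6 = 35099.
35099 mod 2340 = 2339.

2339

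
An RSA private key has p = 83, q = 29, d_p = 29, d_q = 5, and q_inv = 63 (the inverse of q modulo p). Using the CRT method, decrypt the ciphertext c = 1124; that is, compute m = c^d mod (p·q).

m₁ = c^(d_p) mod p: c ≡ 45 (mod 83), and 45^29 mod 83 = 62.
m₂ = c^(d_q) mod q: c ≡ 22 (mod 29), and 22^5 mod 29 = 13.
h = q_inv·(m₁ − m₂) mod p = 63·(62 − 13) mod 83 = 16.
m = m₂ + h·q = 13 + 16·29 = 477.

477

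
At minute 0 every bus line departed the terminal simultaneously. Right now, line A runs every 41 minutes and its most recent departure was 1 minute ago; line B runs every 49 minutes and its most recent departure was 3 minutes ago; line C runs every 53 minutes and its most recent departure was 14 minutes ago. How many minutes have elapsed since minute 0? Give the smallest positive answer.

22592

Combine the congruences pairwise.
From t ≡ 1 (mod 41) write t = 1 + 41s. Substituting into t ≡ 3 (mod 49) gives 41s ≡ 2 (mod 49), and since 41⁻¹ ≡ 6 (mod 49), s ≡ 12. Hence t ≡ 1 + 41·12 = 493 (mod 2009).
From t ≡ 493 (mod 2009) write t = 493 + 2009s. Substituting into t ≡ 14 (mod 53) gives 2009s ≡ 51 (mod 53), and since 48⁻¹ ≡ 21 (mod 53), s ≡ 11. Hence t ≡ 493 + 2009·11 = 22592 (mod 106477).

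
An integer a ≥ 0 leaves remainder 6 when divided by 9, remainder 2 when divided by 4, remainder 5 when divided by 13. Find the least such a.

Combine the congruences pairwise.
From a ≡ 6 (mod 9) write a = 6 + 9t. Substituting into a ≡ 2 (mod 4) gives 9t ≡ 0 (mod 4), and since 1⁻¹ ≡ 1 (mod 4), t ≡ 0. Hence a ≡ 6 + 9·0 = 6 (mod 36).
From a ≡ 6 (mod 36) write a = 6 + 36t. Substituting into a ≡ 5 (mod 13) gives 36t ≡ 12 (mod 13), and since 10⁻¹ ≡ 4 (mod 13), t ≡ 9. Hence a ≡ 6 + 36·9 = 330 (mod 468).

330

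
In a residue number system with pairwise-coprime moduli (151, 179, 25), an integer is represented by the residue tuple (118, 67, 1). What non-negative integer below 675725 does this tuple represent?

From x ≡ 118 (mod 151) write x = 118 + 151t. Substituting into x ≡ 67 (mod 179) gives 151t ≡ 128 (mod 179), and since 151⁻¹ ≡ 147 (mod 179), t ≡ 21. Hence x ≡ 118 + 151·21 = 3289 (mod 27029).
From x ≡ 3289 (mod 27029) write x = 3289 + 27029t. Substituting into x ≡ 1 (mod 25) gives 27029t ≡ 12 (mod 25), and since 4⁻¹ ≡ 19 (mod 25), t ≡ 3. Hence x ≡ 3289 + 27029·3 = 84376 (mod 675725).

84376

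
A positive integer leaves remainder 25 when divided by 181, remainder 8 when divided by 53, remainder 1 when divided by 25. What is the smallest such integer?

171251

Combine the congruences pairwise.
From t ≡ 25 (mod 181) write t = 25 + 181s. Substituting into t ≡ 8 (mod 53) gives 181s ≡ 36 (mod 53), and since 22⁻¹ ≡ 41 (mod 53), s ≡ 45. Hence t ≡ 25 + 181·45 = 8170 (mod 9593).
From t ≡ 8170 (mod 9593) write t = 8170 + 9593s. Substituting into t ≡ 1 (mod 25) gives 9593s ≡ 6 (mod 25), and since 18⁻¹ ≡ 7 (mod 25), s ≡ 17. Hence t ≡ 8170 + 9593·17 = 171251 (mod 239825).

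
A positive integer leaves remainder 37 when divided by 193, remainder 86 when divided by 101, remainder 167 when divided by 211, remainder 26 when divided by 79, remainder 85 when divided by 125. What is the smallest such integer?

1787394460

Combine the congruences pairwise.
From k ≡ 37 (mod 193) write k = 37 + 193t. Substituting into k ≡ 86 (mod 101) gives 193t ≡ 49 (mod 101), and since 92⁻¹ ≡ 56 (mod 101), t ≡ 17. Hence k ≡ 37 + 193·17 = 3318 (mod 19493).
From k ≡ 3318 (mod 19493) write k = 3318 + 19493t. Substituting into k ≡ 167 (mod 211) gives 19493t ≡ 14 (mod 211), and since 81⁻¹ ≡ 99 (mod 211), t ≡ 120. Hence k ≡ 3318 + 19493·120 = 2342478 (mod 4113023).
From k ≡ 2342478 (mod 4113023) write k = 2342478 + 4113023t. Substituting into k ≡ 26 (mod 79) gives 4113023t ≡ 56 (mod 79), and since 46⁻¹ ≡ 67 (mod 79), t ≡ 39. Hence k ≡ 2342478 + 4113023·39 = 162750375 (mod 324928817).
From k ≡ 162750375 (mod 324928817) write k = 162750375 + 324928817t. Substituting into k ≡ 85 (mod 125) gives 324928817t ≡ 85 (mod 125), and since 67⁻¹ ≡ 28 (mod 125), t ≡ 5. Hence k ≡ 162750375 + 324928817·5 = 1787394460 (mod 40616102125).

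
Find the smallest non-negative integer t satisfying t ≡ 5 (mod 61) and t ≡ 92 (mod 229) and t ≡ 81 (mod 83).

From t ≡ 5 (mod 61) write t = 5 + 61s. Substituting into t ≡ 92 (mod 229) gives 61s ≡ 87 (mod 229), and since 61⁻¹ ≡ 214 (mod 229), s ≡ 69. Hence t ≡ 5 + 61·69 = 4214 (mod 13969).
From t ≡ 4214 (mod 13969) write t = 4214 + 13969s. Substituting into t ≡ 81 (mod 83) gives 13969s ≡ 17 (mod 83), and since 25⁻¹ ≡ 10 (mod 83), s ≡ 4. Hence t ≡ 4214 + 13969·4 = 60090 (mod 1159427).

60090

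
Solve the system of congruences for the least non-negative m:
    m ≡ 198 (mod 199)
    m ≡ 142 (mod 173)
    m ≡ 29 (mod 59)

Combine the congruences pairwise.
From m ≡ 198 (mod 199) write m = 198 + 199t. Substituting into m ≡ 142 (mod 173) gives 199t ≡ 117 (mod 173), and since 26⁻¹ ≡ 20 (mod 173), t ≡ 91. Hence m ≡ 198 + 199·91 = 18307 (mod 34427).
From m ≡ 18307 (mod 34427) write m = 18307 + 34427t. Substituting into m ≡ 29 (mod 59) gives 34427t ≡ 12 (mod 59), and since 30⁻¹ ≡ 2 (mod 59), t ≡ 24. Hence m ≡ 18307 + 34427·24 = 844555 (mod 2031193).

844555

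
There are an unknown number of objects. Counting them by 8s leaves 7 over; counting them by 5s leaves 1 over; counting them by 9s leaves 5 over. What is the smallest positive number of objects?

311

The moduli are pairwise coprime; M = 8·5·9 = 360.
M/8 = 45; 45 ≡ 5 (mod 8); 5·5 ≡ 1, so inverse 5.
M/5 = 72; 72 ≡ 2 (mod 5); 2·3 ≡ 1, so inverse 3.
M/9 = 40; 40 ≡ 4 (mod 9); 4·7 ≡ 1, so inverse 7.
N ≡ 7·45·5 + 1·72·3 + 5·40·7 = 3191.
3191 mod 360 = 311.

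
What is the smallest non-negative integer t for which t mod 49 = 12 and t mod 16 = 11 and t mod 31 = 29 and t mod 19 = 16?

240651

From t ≡ 12 (mod 49) write t = 12 + 49s. Substituting into t ≡ 11 (mod 16) gives 49s ≡ 15 (mod 16), and since 1⁻¹ ≡ 1 (mod 16), s ≡ 15. Hence t ≡ 12 + 49·15 = 747 (mod 784).
From t ≡ 747 (mod 784) write t = 747 + 784s. Substituting into t ≡ 29 (mod 31) gives 784s ≡ 26 (mod 31), and since 9⁻¹ ≡ 7 (mod 31), s ≡ 27. Hence t ≡ 747 + 784·27 = 21915 (mod 24304).
From t ≡ 21915 (mod 24304) write t = 21915 + 24304s. Substituting into t ≡ 16 (mod 19) gives 24304s ≡ 8 (mod 19), and since 3⁻¹ ≡ 13 (mod 19), s ≡ 9. Hence t ≡ 21915 + 24304·9 = 240651 (mod 461776).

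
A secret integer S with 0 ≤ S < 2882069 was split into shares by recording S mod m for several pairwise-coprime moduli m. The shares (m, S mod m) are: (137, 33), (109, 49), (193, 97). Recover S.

1117953

The moduli are pairwise coprime; N = 137·109·193 = 2882069.
N/137 = 21037; 21037 ≡ 76 (mod 137); 76·128 ≡ 1, so inverse 128.
N/109 = 26441; 26441 ≡ 63 (mod 109); 63·45 ≡ 1, so inverse 45.
N/193 = 14933; 14933 ≡ 72 (mod 193); 72·126 ≡ 1, so inverse 126.
S ≡ 33·21037·128 + 49·26441·45 + 97·14933·126 = 329673819.
329673819 mod 2882069 = 1117953.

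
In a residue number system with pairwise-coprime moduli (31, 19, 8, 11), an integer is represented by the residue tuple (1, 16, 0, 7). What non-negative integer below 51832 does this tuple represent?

14912

The moduli are pairwise coprime; N = 31·19·8·11 = 51832.
N/31 = 1672; 1672 ≡ 29 (mod 31); 29·15 ≡ 1, so inverse 15.
N/19 = 2728; 2728 ≡ 11 (mod 19); 11·7 ≡ 1, so inverse 7.
N/8 = 6479; 6479 ≡ 7 (mod 8); 7·7 ≡ 1, so inverse 7.
N/11 = 4712; 4712 ≡ 4 (mod 11); 4·3 ≡ 1, so inverse 3.
x ≡ 1·1672·15 + 16·2728·7 + 0·6479·7 + 7·4712·3 = 429568.
429568 mod 51832 = 14912.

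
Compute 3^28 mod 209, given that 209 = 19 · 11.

16

Mod 19: 3 ≡ 3; by Fermat, exponent reduces to 28 mod 18 = 10; 3^10 ≡ 16 (mod 19).
Mod 11: 3 ≡ 3; by Fermat, exponent reduces to 28 mod 10 = 8; 3^8 ≡ 5 (mod 11).
Combine by CRT: x ≡ 16 (mod 19), x ≡ 5 (mod 11) ⇒ x ≡ 16 (mod 209).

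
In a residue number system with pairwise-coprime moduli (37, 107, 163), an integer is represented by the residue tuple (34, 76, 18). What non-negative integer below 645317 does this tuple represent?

272391

The moduli are pairwise coprime; N = 37·107·163 = 645317.
N/37 = 17441; 17441 ≡ 14 (mod 37); 14·8 ≡ 1, so inverse 8.
N/107 = 6031; 6031 ≡ 39 (mod 107); 39·11 ≡ 1, so inverse 11.
N/163 = 3959; 3959 ≡ 47 (mod 163); 47·111 ≡ 1, so inverse 111.
x ≡ 34·17441·8 + 76·6031·11 + 18·3959·111 = 17695950.
17695950 mod 645317 = 272391.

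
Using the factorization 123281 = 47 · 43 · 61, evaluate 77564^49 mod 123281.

Mod 47: 77564 ≡ 14; by Fermat, exponent reduces to 49 mod 46 = 3; 14^3 ≡ 18 (mod 47).
Mod 43: 77564 ≡ 35; by Fermat, exponent reduces to 49 mod 42 = 7; 35^7 ≡ 1 (mod 43).
Mod 61: 77564 ≡ 33; 33^49 ≡ 24 (mod 61).
Combine by CRT: x ≡ 18 (mod 47), x ≡ 1 (mod 43), x ≡ 24 (mod 61) ⇒ x ≡ 9418 (mod 123281).

9418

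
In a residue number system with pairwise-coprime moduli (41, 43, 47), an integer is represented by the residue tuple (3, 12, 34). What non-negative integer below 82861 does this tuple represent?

55353

From x ≡ 3 (mod 41) write x = 3 + 41t. Substituting into x ≡ 12 (mod 43) gives 41t ≡ 9 (mod 43), and since 41⁻¹ ≡ 21 (mod 43), t ≡ 17. Hence x ≡ 3 + 41·17 = 700 (mod 1763).
From x ≡ 700 (mod 1763) write x = 700 + 1763t. Substituting into x ≡ 34 (mod 47) gives 1763t ≡ 39 (mod 47), and since 24⁻¹ ≡ 2 (mod 47), t ≡ 31. Hence x ≡ 700 + 1763·31 = 55353 (mod 82861).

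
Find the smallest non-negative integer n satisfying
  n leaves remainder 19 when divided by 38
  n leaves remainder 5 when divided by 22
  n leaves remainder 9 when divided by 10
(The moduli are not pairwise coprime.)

Combine the congruences pairwise.
gcd(38, 22) = 2 and 2 | (5 − 19), so the pair is consistent; merging gives n ≡ 247 (mod 418), where 418 = lcm(38, 22).
gcd(418, 10) = 2 and 2 | (9 − 247), so the pair is consistent; merging gives n ≡ 1919 (mod 2090), where 2090 = lcm(418, 10).
The solution is unique modulo lcm(38, 22, 10) = 2090.

1919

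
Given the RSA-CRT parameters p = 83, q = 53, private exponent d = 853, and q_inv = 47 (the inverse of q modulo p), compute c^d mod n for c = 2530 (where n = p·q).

3384

d_p = d mod (p−1) = 853 mod 82 = 33; d_q = d mod (q−1) = 21.
m₁ = c^(d_p) mod p: c ≡ 40 (mod 83), and 40^33 mod 83 = 64.
m₂ = c^(d_q) mod q: c ≡ 39 (mod 53), and 39^21 mod 53 = 45.
h = q_inv·(m₁ − m₂) mod p = 47·(64 − 45) mod 83 = 63.
m = m₂ + h·q = 45 + 63·53 = 3384.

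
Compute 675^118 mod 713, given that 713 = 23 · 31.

Mod 23: 675 ≡ 8; by Fermat, exponent reduces to 118 mod 22 = 8; 8^8 ≡ 4 (mod 23).
Mod 31: 675 ≡ 24; by Fermat, exponent reduces to 118 mod 30 = 28; 24^28 ≡ 19 (mod 31).
Combine by CRT: x ≡ 4 (mod 23), x ≡ 19 (mod 31) ⇒ x ≡ 50 (mod 713).

50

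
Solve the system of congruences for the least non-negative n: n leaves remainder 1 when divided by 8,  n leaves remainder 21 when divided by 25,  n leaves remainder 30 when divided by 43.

The moduli are pairwise coprime; M = 8·25·43 = 8600.
M/8 = 1075; 1075 ≡ 3 (mod 8); 3·3 ≡ 1, so inverse 3.
M/25 = 344; 344 ≡ 19 (mod 25); 19·4 ≡ 1, so inverse 4.
M/43 = 200; 200 ≡ 28 (mod 43); 28·20 ≡ 1, so inverse 20.
n ≡ 1·1075·3 + 21·344·4 + 30·200·20 = 152121.
152121 mod 8600 = 5921.

5921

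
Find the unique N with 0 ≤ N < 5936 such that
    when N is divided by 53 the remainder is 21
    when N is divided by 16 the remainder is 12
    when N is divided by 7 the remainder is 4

2300

Combine the congruences pairwise.
From N ≡ 21 (mod 53) write N = 21 + 53t. Substituting into N ≡ 12 (mod 16) gives 53t ≡ 7 (mod 16), and since 5⁻¹ ≡ 13 (mod 16), t ≡ 11. Hence N ≡ 21 + 53·11 = 604 (mod 848).
From N ≡ 604 (mod 848) write N = 604 + 848t. Substituting into N ≡ 4 (mod 7) gives 848t ≡ 2 (mod 7), and since 1⁻¹ ≡ 1 (mod 7), t ≡ 2. Hence N ≡ 604 + 848·2 = 2300 (mod 5936).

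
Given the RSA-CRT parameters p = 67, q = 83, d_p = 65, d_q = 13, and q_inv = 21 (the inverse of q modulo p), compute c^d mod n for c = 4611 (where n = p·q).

3121

m₁ = c^(d_p) mod p: c ≡ 55 (mod 67), and 55^65 mod 67 = 39.
m₂ = c^(d_q) mod q: c ≡ 46 (mod 83), and 46^13 mod 83 = 50.
h = q_inv·(m₁ − m₂) mod p = 21·(39 − 50) mod 67 = 37.
m = m₂ + h·q = 50 + 37·83 = 3121.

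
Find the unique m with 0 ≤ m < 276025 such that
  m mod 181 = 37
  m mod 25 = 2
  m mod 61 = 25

The moduli are pairwise coprime; N = 181·25·61 = 276025.
N/181 = 1525; 1525 ≡ 77 (mod 181); 77·134 ≡ 1, so inverse 134.
N/25 = 11041; 11041 ≡ 16 (mod 25); 16·11 ≡ 1, so inverse 11.
N/61 = 4525; 4525 ≡ 11 (mod 61); 11·50 ≡ 1, so inverse 50.
m ≡ 37·1525·134 + 2·11041·11 + 25·4525·50 = 13460102.
13460102 mod 276025 = 210902.

210902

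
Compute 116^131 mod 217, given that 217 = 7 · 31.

Mod 7: 116 ≡ 4; by Fermat, exponent reduces to 131 mod 6 = 5; 4^5 ≡ 2 (mod 7).
Mod 31: 116 ≡ 23; by Fermat, exponent reduces to 131 mod 30 = 11; 23^11 ≡ 23 (mod 31).
Combine by CRT: x ≡ 2 (mod 7), x ≡ 23 (mod 31) ⇒ x ≡ 23 (mod 217).

23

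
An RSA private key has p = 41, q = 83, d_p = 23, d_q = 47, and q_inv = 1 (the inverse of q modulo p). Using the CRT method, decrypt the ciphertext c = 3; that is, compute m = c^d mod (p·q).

2638

m₁ = c^(d_p) mod p: c ≡ 3 (mod 41), and 3^23 mod 41 = 14.
m₂ = c^(d_q) mod q: c ≡ 3 (mod 83), and 3^47 mod 83 = 65.
h = q_inv·(m₁ − m₂) mod p = 1·(14 − 65) mod 41 = 31.
m = m₂ + h·q = 65 + 31·83 = 2638.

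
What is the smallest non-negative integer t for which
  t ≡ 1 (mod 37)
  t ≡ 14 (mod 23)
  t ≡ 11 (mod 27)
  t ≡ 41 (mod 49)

337700

From t ≡ 1 (mod 37) write t = 1 + 37s. Substituting into t ≡ 14 (mod 23) gives 37s ≡ 13 (mod 23), and since 14⁻¹ ≡ 5 (mod 23), s ≡ 19. Hence t ≡ 1 + 37·19 = 704 (mod 851).
From t ≡ 704 (mod 851) write t = 704 + 851s. Substituting into t ≡ 11 (mod 27) gives 851s ≡ 9 (mod 27), and since 14⁻¹ ≡ 2 (mod 27), s ≡ 18. Hence t ≡ 704 + 851·18 = 16022 (mod 22977).
From t ≡ 16022 (mod 22977) write t = 16022 + 22977s. Substituting into t ≡ 41 (mod 49) gives 22977s ≡ 42 (mod 49), and since 45⁻¹ ≡ 12 (mod 49), s ≡ 14. Hence t ≡ 16022 + 22977·14 = 337700 (mod 1125873).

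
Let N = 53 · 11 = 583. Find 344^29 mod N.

Mod 53: 344 ≡ 26; 26^29 ≡ 20 (mod 53).
Mod 11: 344 ≡ 3; by Fermat, exponent reduces to 29 mod 10 = 9; 3^9 ≡ 4 (mod 11).
Combine by CRT: x ≡ 20 (mod 53), x ≡ 4 (mod 11) ⇒ x ≡ 444 (mod 583).

444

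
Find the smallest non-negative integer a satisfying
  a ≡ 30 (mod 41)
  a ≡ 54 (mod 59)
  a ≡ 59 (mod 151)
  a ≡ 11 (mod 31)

Combine the congruences pairwise.
From a ≡ 30 (mod 41) write a = 30 + 41t. Substituting into a ≡ 54 (mod 59) gives 41t ≡ 24 (mod 59), and since 41⁻¹ ≡ 36 (mod 59), t ≡ 38. Hence a ≡ 30 + 41·38 = 1588 (mod 2419).
From a ≡ 1588 (mod 2419) write a = 1588 + 2419t. Substituting into a ≡ 59 (mod 151) gives 2419t ≡ 132 (mod 151), and since 3⁻¹ ≡ 101 (mod 151), t ≡ 44. Hence a ≡ 1588 + 2419·44 = 108024 (mod 365269).
From a ≡ 108024 (mod 365269) write a = 108024 + 365269t. Substituting into a ≡ 11 (mod 31) gives 365269t ≡ 22 (mod 31), and since 27⁻¹ ≡ 23 (mod 31), t ≡ 10. Hence a ≡ 108024 + 365269·10 = 3760714 (mod 11323339).

3760714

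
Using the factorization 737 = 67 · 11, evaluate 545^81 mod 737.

732

Mod 67: 545 ≡ 9; by Fermat, exponent reduces to 81 mod 66 = 15; 9^15 ≡ 62 (mod 67).
Mod 11: 545 ≡ 6; by Fermat, exponent reduces to 81 mod 10 = 1; 6^1 ≡ 6 (mod 11).
Combine by CRT: x ≡ 62 (mod 67), x ≡ 6 (mod 11) ⇒ x ≡ 732 (mod 737).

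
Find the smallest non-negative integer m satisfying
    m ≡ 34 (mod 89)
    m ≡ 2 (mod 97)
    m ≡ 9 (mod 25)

Combine the congruences pairwise.
From m ≡ 34 (mod 89) write m = 34 + 89t. Substituting into m ≡ 2 (mod 97) gives 89t ≡ 65 (mod 97), and since 89⁻¹ ≡ 12 (mod 97), t ≡ 4. Hence m ≡ 34 + 89·4 = 390 (mod 8633).
From m ≡ 390 (mod 8633) write m = 390 + 8633t. Substituting into m ≡ 9 (mod 25) gives 8633t ≡ 19 (mod 25), and since 8⁻¹ ≡ 22 (mod 25), t ≡ 18. Hence m ≡ 390 + 8633·18 = 155784 (mod 215825).

155784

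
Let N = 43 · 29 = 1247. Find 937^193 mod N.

921

Mod 43: 937 ≡ 34; by Fermat, exponent reduces to 193 mod 42 = 25; 34^25 ≡ 18 (mod 43).
Mod 29: 937 ≡ 9; by Fermat, exponent reduces to 193 mod 28 = 25; 9^25 ≡ 22 (mod 29).
Combine by CRT: x ≡ 18 (mod 43), x ≡ 22 (mod 29) ⇒ x ≡ 921 (mod 1247).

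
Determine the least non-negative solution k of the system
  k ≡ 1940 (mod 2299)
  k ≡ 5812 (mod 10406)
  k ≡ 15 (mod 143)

gcd(2299, 10406) = 121 and 121 | (5812 − 1940), so the pair is consistent; merging gives k ≡ 130684 (mod 197714), where 197714 = lcm(2299, 10406).
gcd(197714, 143) = 11 and 11 | (15 − 130684), so the pair is consistent; merging gives k ≡ 526112 (mod 2570282), where 2570282 = lcm(197714, 143).
The solution is unique modulo lcm(2299, 10406, 143) = 2570282.

526112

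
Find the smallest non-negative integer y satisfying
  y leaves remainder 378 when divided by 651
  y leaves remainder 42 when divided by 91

1680

Combine the congruences pairwise.
gcd(651, 91) = 7 and 7 | (42 − 378), so the pair is consistent; merging gives y ≡ 1680 (mod 8463), where 8463 = lcm(651, 91).
The solution is unique modulo lcm(651, 91) = 8463.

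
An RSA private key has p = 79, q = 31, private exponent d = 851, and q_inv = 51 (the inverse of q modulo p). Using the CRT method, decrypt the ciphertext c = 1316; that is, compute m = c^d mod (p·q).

381

d_p = d mod (p−1) = 851 mod 78 = 71; d_q = d mod (q−1) = 11.
m₁ = c^(d_p) mod p: c ≡ 52 (mod 79), and 52^71 mod 79 = 65.
m₂ = c^(d_q) mod q: c ≡ 14 (mod 31), and 14^11 mod 31 = 9.
h = q_inv·(m₁ − m₂) mod p = 51·(65 − 9) mod 79 = 12.
m = m₂ + h·q = 9 + 12·31 = 381.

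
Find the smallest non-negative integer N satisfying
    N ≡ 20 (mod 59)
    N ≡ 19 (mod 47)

From N ≡ 20 (mod 59) write N = 20 + 59t. Substituting into N ≡ 19 (mod 47) gives 59t ≡ 46 (mod 47), and since 12⁻¹ ≡ 4 (mod 47), t ≡ 43. Hence N ≡ 20 + 59·43 = 2557 (mod 2773).

2557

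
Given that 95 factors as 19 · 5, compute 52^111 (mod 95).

8

Mod 19: 52 ≡ 14; by Fermat, exponent reduces to 111 mod 18 = 3; 14^3 ≡ 8 (mod 19).
Mod 5: 52 ≡ 2; by Fermat, exponent reduces to 111 mod 4 = 3; 2^3 ≡ 3 (mod 5).
Combine by CRT: x ≡ 8 (mod 19), x ≡ 3 (mod 5) ⇒ x ≡ 8 (mod 95).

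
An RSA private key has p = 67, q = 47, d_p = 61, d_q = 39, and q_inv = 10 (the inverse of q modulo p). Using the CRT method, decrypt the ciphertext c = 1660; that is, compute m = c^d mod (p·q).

m₁ = c^(d_p) mod p: c ≡ 52 (mod 67), and 52^61 mod 67 = 45.
m₂ = c^(d_q) mod q: c ≡ 15 (mod 47), and 15^39 mod 47 = 20.
h = q_inv·(m₁ − m₂) mod p = 10·(45 − 20) mod 67 = 49.
m = m₂ + h·q = 20 + 49·47 = 2323.

2323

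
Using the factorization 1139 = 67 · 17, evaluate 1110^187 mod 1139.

708

Mod 67: 1110 ≡ 38; by Fermat, exponent reduces to 187 mod 66 = 55; 38^55 ≡ 38 (mod 67).
Mod 17: 1110 ≡ 5; by Fermat, exponent reduces to 187 mod 16 = 11; 5^11 ≡ 11 (mod 17).
Combine by CRT: x ≡ 38 (mod 67), x ≡ 11 (mod 17) ⇒ x ≡ 708 (mod 1139).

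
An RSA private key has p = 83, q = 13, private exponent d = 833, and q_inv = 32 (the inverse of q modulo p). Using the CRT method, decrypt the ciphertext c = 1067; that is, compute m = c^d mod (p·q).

d_p = d mod (p−1) = 833 mod 82 = 13; d_q = d mod (q−1) = 5.
m₁ = c^(d_p) mod p: c ≡ 71 (mod 83), and 71^13 mod 83 = 60.
m₂ = c^(d_q) mod q: c ≡ 1 (mod 13), and 1^5 mod 13 = 1.
h = q_inv·(m₁ − m₂) mod p = 32·(60 − 1) mod 83 = 62.
m = m₂ + h·q = 1 + 62·13 = 807.

807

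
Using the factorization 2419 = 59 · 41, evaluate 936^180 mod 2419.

2131

Mod 59: 936 ≡ 51; by Fermat, exponent reduces to 180 mod 58 = 6; 51^6 ≡ 7 (mod 59).
Mod 41: 936 ≡ 34; by Fermat, exponent reduces to 180 mod 40 = 20; 34^20 ≡ 40 (mod 41).
Combine by CRT: x ≡ 7 (mod 59), x ≡ 40 (mod 41) ⇒ x ≡ 2131 (mod 2419).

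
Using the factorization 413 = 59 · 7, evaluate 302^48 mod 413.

Mod 59: 302 ≡ 7; 7^48 ≡ 12 (mod 59).
Mod 7: 302 ≡ 1; since 6 | 48, by Fermat 1^48 ≡ 1 (mod 7).
Combine by CRT: x ≡ 12 (mod 59), x ≡ 1 (mod 7) ⇒ x ≡ 71 (mod 413).

71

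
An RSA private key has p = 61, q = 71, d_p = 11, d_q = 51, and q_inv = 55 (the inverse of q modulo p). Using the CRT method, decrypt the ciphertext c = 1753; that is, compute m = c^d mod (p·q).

219

m₁ = c^(d_p) mod p: c ≡ 45 (mod 61), and 45^11 mod 61 = 36.
m₂ = c^(d_q) mod q: c ≡ 49 (mod 71), and 49^51 mod 71 = 6.
h = q_inv·(m₁ − m₂) mod p = 55·(36 − 6) mod 61 = 3.
m = m₂ + h·q = 6 + 3·71 = 219.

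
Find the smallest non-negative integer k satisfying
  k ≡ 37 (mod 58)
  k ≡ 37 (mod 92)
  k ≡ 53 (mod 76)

5373

gcd(58, 92) = 2 and 2 | (37 − 37), so the pair is consistent; merging gives k ≡ 37 (mod 2668), where 2668 = lcm(58, 92).
gcd(2668, 76) = 4 and 4 | (53 − 37), so the pair is consistent; merging gives k ≡ 5373 (mod 50692), where 50692 = lcm(2668, 76).
The solution is unique modulo lcm(58, 92, 76) = 50692.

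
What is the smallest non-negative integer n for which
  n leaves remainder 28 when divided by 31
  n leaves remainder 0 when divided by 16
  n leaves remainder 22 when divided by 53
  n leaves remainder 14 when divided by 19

The moduli are pairwise coprime; M = 31·16·53·19 = 499472.
M/31 = 16112; 16112 ≡ 23 (mod 31); 23·27 ≡ 1, so inverse 27.
M/16 = 31217; 31217 ≡ 1 (mod 16), inverse 1.
M/53 = 9424; 9424 ≡ 43 (mod 53); 43·37 ≡ 1, so inverse 37.
M/19 = 26288; 26288 ≡ 11 (mod 19); 11·7 ≡ 1, so inverse 7.
n ≡ 28·16112·27 + 0·31217·1 + 22·9424·37 + 14·26288·7 = 22428032.
22428032 mod 499472 = 451264.

451264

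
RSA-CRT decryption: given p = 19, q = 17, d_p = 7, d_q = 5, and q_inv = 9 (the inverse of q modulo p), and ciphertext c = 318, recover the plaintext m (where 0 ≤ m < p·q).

m₁ = c^(d_p) mod p: c ≡ 14 (mod 19), and 14^7 mod 19 = 3.
m₂ = c^(d_q) mod q: c ≡ 12 (mod 17), and 12^5 mod 17 = 3.
h = q_inv·(m₁ − m₂) mod p = 9·(3 − 3) mod 19 = 0.
m = m₂ + h·q = 3 + 0·17 = 3.

3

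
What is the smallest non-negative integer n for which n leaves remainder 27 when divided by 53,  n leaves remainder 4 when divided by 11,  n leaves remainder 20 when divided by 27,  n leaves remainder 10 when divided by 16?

97706

From n ≡ 27 (mod 53) write n = 27 + 53t. Substituting into n ≡ 4 (mod 11) gives 53t ≡ 10 (mod 11), and since 9⁻¹ ≡ 5 (mod 11), t ≡ 6. Hence n ≡ 27 + 53·6 = 345 (mod 583).
From n ≡ 345 (mod 583) write n = 345 + 583t. Substituting into n ≡ 20 (mod 27) gives 583t ≡ 26 (mod 27), and since 16⁻¹ ≡ 22 (mod 27), t ≡ 5. Hence n ≡ 345 + 583·5 = 3260 (mod 15741).
From n ≡ 3260 (mod 15741) write n = 3260 + 15741t. Substituting into n ≡ 10 (mod 16) gives 15741t ≡ 14 (mod 16), and since 13⁻¹ ≡ 5 (mod 16), t ≡ 6. Hence n ≡ 3260 + 15741·6 = 97706 (mod 251856).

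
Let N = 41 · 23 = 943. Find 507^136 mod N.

898

Mod 41: 507 ≡ 15; by Fermat, exponent reduces to 136 mod 40 = 16; 15^16 ≡ 37 (mod 41).
Mod 23: 507 ≡ 1; by Fermat, exponent reduces to 136 mod 22 = 4; 1^4 ≡ 1 (mod 23).
Combine by CRT: x ≡ 37 (mod 41), x ≡ 1 (mod 23) ⇒ x ≡ 898 (mod 943).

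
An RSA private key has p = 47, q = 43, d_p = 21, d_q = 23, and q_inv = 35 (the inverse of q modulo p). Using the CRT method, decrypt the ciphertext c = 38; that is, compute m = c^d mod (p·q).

2003

m₁ = c^(d_p) mod p: c ≡ 38 (mod 47), and 38^21 mod 47 = 29.
m₂ = c^(d_q) mod q: c ≡ 38 (mod 43), and 38^23 mod 43 = 25.
h = q_inv·(m₁ − m₂) mod p = 35·(29 − 25) mod 47 = 46.
m = m₂ + h·q = 25 + 46·43 = 2003.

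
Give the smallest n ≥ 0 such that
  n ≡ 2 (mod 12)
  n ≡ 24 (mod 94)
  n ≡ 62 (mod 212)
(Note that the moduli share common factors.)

Combine the congruences pairwise.
gcd(12, 94) = 2 and 2 | (24 − 2), so the pair is consistent; merging gives n ≡ 494 (mod 564), where 564 = lcm(12, 94).
gcd(564, 212) = 4 and 4 | (62 − 494), so the pair is consistent; merging gives n ≡ 3878 (mod 29892), where 29892 = lcm(564, 212).
The solution is unique modulo lcm(12, 94, 212) = 29892.

3878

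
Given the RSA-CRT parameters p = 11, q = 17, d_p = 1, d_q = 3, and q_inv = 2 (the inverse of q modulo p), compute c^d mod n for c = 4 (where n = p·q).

m₁ = c^(d_p) mod p: c ≡ 4 (mod 11), and 4^1 mod 11 = 4.
m₂ = c^(d_q) mod q: c ≡ 4 (mod 17), and 4^3 mod 17 = 13.
h = q_inv·(m₁ − m₂) mod p = 2·(4 − 13) mod 11 = 4.
m = m₂ + h·q = 13 + 4·17 = 81.

81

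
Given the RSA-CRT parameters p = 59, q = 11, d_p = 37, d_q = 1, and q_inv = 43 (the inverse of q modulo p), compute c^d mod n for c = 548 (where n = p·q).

647

m₁ = c^(d_p) mod p: c ≡ 17 (mod 59), and 17^37 mod 59 = 57.
m₂ = c^(d_q) mod q: c ≡ 9 (mod 11), and 9^1 mod 11 = 9.
h = q_inv·(m₁ − m₂) mod p = 43·(57 − 9) mod 59 = 58.
m = m₂ + h·q = 9 + 58·11 = 647.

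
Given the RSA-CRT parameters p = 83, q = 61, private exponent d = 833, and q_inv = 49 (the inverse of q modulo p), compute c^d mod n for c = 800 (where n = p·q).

d_p = d mod (p−1) = 833 mod 82 = 13; d_q = d mod (q−1) = 53.
m₁ = c^(d_p) mod p: c ≡ 53 (mod 83), and 53^13 mod 83 = 20.
m₂ = c^(d_q) mod q: c ≡ 7 (mod 61), and 7^53 mod 61 = 44.
h = q_inv·(m₁ − m₂) mod p = 49·(20 − 44) mod 83 = 69.
m = m₂ + h·q = 44 + 69·61 = 4253.

4253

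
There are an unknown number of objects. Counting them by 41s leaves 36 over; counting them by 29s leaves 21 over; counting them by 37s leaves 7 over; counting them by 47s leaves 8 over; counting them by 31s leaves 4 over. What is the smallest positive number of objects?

7281718

Combine the congruences pairwise.
From N ≡ 36 (mod 41) write N = 36 + 41t. Substituting into N ≡ 21 (mod 29) gives 41t ≡ 14 (mod 29), and since 12⁻¹ ≡ 17 (mod 29), t ≡ 6. Hence N ≡ 36 + 41·6 = 282 (mod 1189).
From N ≡ 282 (mod 1189) write N = 282 + 1189t. Substituting into N ≡ 7 (mod 37) gives 1189t ≡ 21 (mod 37), and since 5⁻¹ ≡ 15 (mod 37), t ≡ 19. Hence N ≡ 282 + 1189·19 = 22873 (mod 43993).
From N ≡ 22873 (mod 43993) write N = 22873 + 43993t. Substituting into N ≡ 8 (mod 47) gives 43993t ≡ 24 (mod 47), and since 1⁻¹ ≡ 1 (mod 47), t ≡ 24. Hence N ≡ 22873 + 43993·24 = 1078705 (mod 2067671).
From N ≡ 1078705 (mod 2067671) write N = 1078705 + 2067671t. Substituting into N ≡ 4 (mod 31) gives 2067671t ≡ 6 (mod 31), and since 2⁻¹ ≡ 16 (mod 31), t ≡ 3. Hence N ≡ 1078705 + 2067671·3 = 7281718 (mod 64097801).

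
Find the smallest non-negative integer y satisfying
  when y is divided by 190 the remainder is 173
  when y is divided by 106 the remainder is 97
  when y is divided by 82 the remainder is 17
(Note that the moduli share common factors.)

gcd(190, 106) = 2 and 2 | (97 − 173), so the pair is consistent; merging gives y ≡ 8153 (mod 10070), where 10070 = lcm(190, 106).
gcd(10070, 82) = 2 and 2 | (17 − 8153), so the pair is consistent; merging gives y ≡ 380743 (mod 412870), where 412870 = lcm(10070, 82).
The solution is unique modulo lcm(190, 106, 82) = 412870.

380743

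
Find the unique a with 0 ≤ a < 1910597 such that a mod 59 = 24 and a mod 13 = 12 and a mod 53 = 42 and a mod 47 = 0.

1785718

The moduli are pairwise coprime; N = 59·13·53·47 = 1910597.
N/59 = 32383; 32383 ≡ 51 (mod 59); 51·22 ≡ 1, so inverse 22.
N/13 = 146969; 146969 ≡ 4 (mod 13); 4·10 ≡ 1, so inverse 10.
N/53 = 36049; 36049 ≡ 9 (mod 53); 9·6 ≡ 1, so inverse 6.
N/47 = 40651; 40651 ≡ 43 (mod 47); 43·35 ≡ 1, so inverse 35.
a ≡ 24·32383·22 + 12·146969·10 + 42·36049·6 + 0·40651·35 = 43818852.
43818852 mod 1910597 = 1785718.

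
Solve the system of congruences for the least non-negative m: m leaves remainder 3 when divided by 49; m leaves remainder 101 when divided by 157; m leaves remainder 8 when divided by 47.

192426

The moduli are pairwise coprime; N = 49·157·47 = 361571.
N/49 = 7379; 7379 ≡ 29 (mod 49); 29·22 ≡ 1, so inverse 22.
N/157 = 2303; 2303 ≡ 105 (mod 157); 105·3 ≡ 1, so inverse 3.
N/47 = 7693; 7693 ≡ 32 (mod 47); 32·25 ≡ 1, so inverse 25.
m ≡ 3·7379·22 + 101·2303·3 + 8·7693·25 = 2723423.
2723423 mod 361571 = 192426.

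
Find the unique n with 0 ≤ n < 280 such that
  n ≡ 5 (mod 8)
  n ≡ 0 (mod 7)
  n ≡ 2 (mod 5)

77

The moduli are pairwise coprime; M = 8·7·5 = 280.
M/8 = 35; 35 ≡ 3 (mod 8); 3·3 ≡ 1, so inverse 3.
M/7 = 40; 40 ≡ 5 (mod 7); 5·3 ≡ 1, so inverse 3.
M/5 = 56; 56 ≡ 1 (mod 5), inverse 1.
n ≡ 5·35·3 + 0·40·3 + 2·56·1 = 637.
637 mod 280 = 77.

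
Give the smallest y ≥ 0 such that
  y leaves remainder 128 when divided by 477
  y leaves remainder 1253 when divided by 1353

gcd(477, 1353) = 3 and 3 | (1253 − 128), so the pair is consistent; merging gives y ≡ 62138 (mod 215127), where 215127 = lcm(477, 1353).
The solution is unique modulo lcm(477, 1353) = 215127.

62138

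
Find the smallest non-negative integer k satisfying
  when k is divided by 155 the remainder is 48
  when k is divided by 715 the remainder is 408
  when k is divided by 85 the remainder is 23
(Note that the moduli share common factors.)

4698

gcd(155, 715) = 5 and 5 | (408 − 48), so the pair is consistent; merging gives k ≡ 4698 (mod 22165), where 22165 = lcm(155, 715).
gcd(22165, 85) = 5 and 5 | (23 − 4698), so the pair is consistent; merging gives k ≡ 4698 (mod 376805), where 376805 = lcm(22165, 85).
The solution is unique modulo lcm(155, 715, 85) = 376805.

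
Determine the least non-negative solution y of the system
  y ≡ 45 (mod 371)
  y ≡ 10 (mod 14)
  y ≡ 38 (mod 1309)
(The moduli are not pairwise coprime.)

gcd(371, 14) = 7 and 7 | (10 − 45), so the pair is consistent; merging gives y ≡ 416 (mod 742), where 742 = lcm(371, 14).
gcd(742, 1309) = 7 and 7 | (38 − 416), so the pair is consistent; merging gives y ≡ 47162 (mod 138754), where 138754 = lcm(742, 1309).
The solution is unique modulo lcm(371, 14, 1309) = 138754.

47162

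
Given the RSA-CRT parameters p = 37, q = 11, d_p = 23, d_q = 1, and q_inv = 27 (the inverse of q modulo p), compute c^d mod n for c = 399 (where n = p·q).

245

m₁ = c^(d_p) mod p: c ≡ 29 (mod 37), and 29^23 mod 37 = 23.
m₂ = c^(d_q) mod q: c ≡ 3 (mod 11), and 3^1 mod 11 = 3.
h = q_inv·(m₁ − m₂) mod p = 27·(23 − 3) mod 37 = 22.
m = m₂ + h·q = 3 + 22·11 = 245.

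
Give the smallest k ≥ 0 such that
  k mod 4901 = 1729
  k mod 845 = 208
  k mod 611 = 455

903513

gcd(4901, 845) = 169 and 169 | (208 − 1729), so the pair is consistent; merging gives k ≡ 21333 (mod 24505), where 24505 = lcm(4901, 845).
gcd(24505, 611) = 13 and 13 | (455 − 21333), so the pair is consistent; merging gives k ≡ 903513 (mod 1151735), where 1151735 = lcm(24505, 611).
The solution is unique modulo lcm(4901, 845, 611) = 1151735.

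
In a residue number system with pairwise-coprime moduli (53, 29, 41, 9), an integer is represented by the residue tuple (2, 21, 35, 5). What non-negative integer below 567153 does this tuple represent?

The moduli are pairwise coprime; N = 53·29·41·9 = 567153.
N/53 = 10701; 10701 ≡ 48 (mod 53); 48·21 ≡ 1, so inverse 21.
N/29 = 19557; 19557 ≡ 11 (mod 29); 11·8 ≡ 1, so inverse 8.
N/41 = 13833; 13833 ≡ 16 (mod 41); 16·18 ≡ 1, so inverse 18.
N/9 = 63017; 63017 ≡ 8 (mod 9); 8·8 ≡ 1, so inverse 8.
x ≡ 2·10701·21 + 21·19557·8 + 35·13833·18 + 5·63017·8 = 14970488.
14970488 mod 567153 = 224510.

224510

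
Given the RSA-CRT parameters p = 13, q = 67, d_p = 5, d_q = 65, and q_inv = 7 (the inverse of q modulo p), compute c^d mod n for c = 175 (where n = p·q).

m₁ = c^(d_p) mod p: c ≡ 6 (mod 13), and 6^5 mod 13 = 2.
m₂ = c^(d_q) mod q: c ≡ 41 (mod 67), and 41^65 mod 67 = 18.
h = q_inv·(m₁ − m₂) mod p = 7·(2 − 18) mod 13 = 5.
m = m₂ + h·q = 18 + 5·67 = 353.

353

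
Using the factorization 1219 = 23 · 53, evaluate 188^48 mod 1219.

808

Mod 23: 188 ≡ 4; by Fermat, exponent reduces to 48 mod 22 = 4; 4^4 ≡ 3 (mod 23).
Mod 53: 188 ≡ 29; 29^48 ≡ 13 (mod 53).
Combine by CRT: x ≡ 3 (mod 23), x ≡ 13 (mod 53) ⇒ x ≡ 808 (mod 1219).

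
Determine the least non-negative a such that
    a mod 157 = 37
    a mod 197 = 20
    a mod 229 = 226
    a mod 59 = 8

172722331

Combine the congruences pairwise.
From a ≡ 37 (mod 157) write a = 37 + 157t. Substituting into a ≡ 20 (mod 197) gives 157t ≡ 180 (mod 197), and since 157⁻¹ ≡ 64 (mod 197), t ≡ 94. Hence a ≡ 37 + 157·94 = 14795 (mod 30929).
From a ≡ 14795 (mod 30929) write a = 14795 + 30929t. Substituting into a ≡ 226 (mod 229) gives 30929t ≡ 87 (mod 229), and since 14⁻¹ ≡ 180 (mod 229), t ≡ 88. Hence a ≡ 14795 + 30929·88 = 2736547 (mod 7082741).
From a ≡ 2736547 (mod 7082741) write a = 2736547 + 7082741t. Substituting into a ≡ 8 (mod 59) gives 7082741t ≡ 58 (mod 59), and since 27⁻¹ ≡ 35 (mod 59), t ≡ 24. Hence a ≡ 2736547 + 7082741·24 = 172722331 (mod 417881719).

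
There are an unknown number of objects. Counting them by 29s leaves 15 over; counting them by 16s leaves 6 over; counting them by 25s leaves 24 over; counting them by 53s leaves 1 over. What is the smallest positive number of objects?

33974

The moduli are pairwise coprime; M = 29·16·25·53 = 614800.
M/29 = 21200; 21200 ≡ 1 (mod 29), inverse 1.
M/16 = 38425; 38425 ≡ 9 (mod 16); 9·9 ≡ 1, so inverse 9.
M/25 = 24592; 24592 ≡ 17 (mod 25); 17·3 ≡ 1, so inverse 3.
M/53 = 11600; 11600 ≡ 46 (mod 53); 46·15 ≡ 1, so inverse 15.
N ≡ 15·21200·1 + 6·38425·9 + 24·24592·3 + 1·11600·15 = 4337574.
4337574 mod 614800 = 33974.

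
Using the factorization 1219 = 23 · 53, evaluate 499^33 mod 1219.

Mod 23: 499 ≡ 16; by Fermat, exponent reduces to 33 mod 22 = 11; 16^11 ≡ 1 (mod 23).
Mod 53: 499 ≡ 22; 22^33 ≡ 33 (mod 53).
Combine by CRT: x ≡ 1 (mod 23), x ≡ 33 (mod 53) ⇒ x ≡ 139 (mod 1219).

139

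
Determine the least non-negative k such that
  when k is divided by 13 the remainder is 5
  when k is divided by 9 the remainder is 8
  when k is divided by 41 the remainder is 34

3437

The moduli are pairwise coprime; N = 13·9·41 = 4797.
N/13 = 369; 369 ≡ 5 (mod 13); 5·8 ≡ 1, so inverse 8.
N/9 = 533; 533 ≡ 2 (mod 9); 2·5 ≡ 1, so inverse 5.
N/41 = 117; 117 ≡ 35 (mod 41); 35·34 ≡ 1, so inverse 34.
k ≡ 5·369·8 + 8·533·5 + 34·117·34 = 171332.
171332 mod 4797 = 3437.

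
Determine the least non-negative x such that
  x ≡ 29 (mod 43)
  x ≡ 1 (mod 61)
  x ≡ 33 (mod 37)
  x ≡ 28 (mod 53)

3831716

The moduli are pairwise coprime; N = 43·61·37·53 = 5143703.
N/43 = 119621; 119621 ≡ 38 (mod 43); 38·17 ≡ 1, so inverse 17.
N/61 = 84323; 84323 ≡ 21 (mod 61); 21·32 ≡ 1, so inverse 32.
N/37 = 139019; 139019 ≡ 10 (mod 37); 10·26 ≡ 1, so inverse 26.
N/53 = 97051; 97051 ≡ 8 (mod 53); 8·20 ≡ 1, so inverse 20.
x ≡ 29·119621·17 + 1·84323·32 + 33·139019·26 + 28·97051·20 = 235298351.
235298351 mod 5143703 = 3831716.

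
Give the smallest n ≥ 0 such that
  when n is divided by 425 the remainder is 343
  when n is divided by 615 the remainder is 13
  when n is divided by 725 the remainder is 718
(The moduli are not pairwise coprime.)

705418

gcd(425, 615) = 5 and 5 | (13 − 343), so the pair is consistent; merging gives n ≡ 25843 (mod 52275), where 52275 = lcm(425, 615).
gcd(52275, 725) = 25 and 25 | (718 − 25843), so the pair is consistent; merging gives n ≡ 705418 (mod 1515975), where 1515975 = lcm(52275, 725).
The solution is unique modulo lcm(425, 615, 725) = 1515975.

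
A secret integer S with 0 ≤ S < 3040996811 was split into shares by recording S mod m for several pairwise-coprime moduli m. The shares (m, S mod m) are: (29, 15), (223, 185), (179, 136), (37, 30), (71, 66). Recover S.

1492604524

Combine the congruences pairwise.
From S ≡ 15 (mod 29) write S = 15 + 29t. Substituting into S ≡ 185 (mod 223) gives 29t ≡ 170 (mod 223), and since 29⁻¹ ≡ 100 (mod 223), t ≡ 52. Hence S ≡ 15 + 29·52 = 1523 (mod 6467).
From S ≡ 1523 (mod 6467) write S = 1523 + 6467t. Substituting into S ≡ 136 (mod 179) gives 6467t ≡ 45 (mod 179), and since 23⁻¹ ≡ 109 (mod 179), t ≡ 72. Hence S ≡ 1523 + 6467·72 = 467147 (mod 1157593).
From S ≡ 467147 (mod 1157593) write S = 467147 + 1157593t. Substituting into S ≡ 30 (mod 37) gives 1157593t ≡ 8 (mod 37), and since 11⁻¹ ≡ 27 (mod 37), t ≡ 31. Hence S ≡ 467147 + 1157593·31 = 36352530 (mod 42830941).
From S ≡ 36352530 (mod 42830941) write S = 36352530 + 42830941t. Substituting into S ≡ 66 (mod 71) gives 42830941t ≡ 33 (mod 71), and since 49⁻¹ ≡ 29 (mod 71), t ≡ 34. Hence S ≡ 36352530 + 42830941·34 = 1492604524 (mod 3040996811).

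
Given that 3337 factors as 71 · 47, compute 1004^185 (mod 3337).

Mod 71: 1004 ≡ 10; by Fermat, exponent reduces to 185 mod 70 = 45; 10^45 ≡ 30 (mod 71).
Mod 47: 1004 ≡ 17; by Fermat, exponent reduces to 185 mod 46 = 1; 17^1 ≡ 17 (mod 47).
Combine by CRT: x ≡ 30 (mod 71), x ≡ 17 (mod 47) ⇒ x ≡ 1521 (mod 3337).

1521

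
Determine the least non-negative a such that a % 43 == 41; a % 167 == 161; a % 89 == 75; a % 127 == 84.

5117041

The moduli are pairwise coprime; N = 43·167·89·127 = 81166843.
N/43 = 1887601; 1887601 ≡ 30 (mod 43); 30·33 ≡ 1, so inverse 33.
N/167 = 486029; 486029 ≡ 59 (mod 167); 59·17 ≡ 1, so inverse 17.
N/89 = 911987; 911987 ≡ 4 (mod 89); 4·67 ≡ 1, so inverse 67.
N/127 = 639109; 639109 ≡ 45 (mod 127); 45·48 ≡ 1, so inverse 48.
a ≡ 41·1887601·33 + 161·486029·17 + 75·911987·67 + 84·639109·48 = 11043807689.
11043807689 mod 81166843 = 5117041.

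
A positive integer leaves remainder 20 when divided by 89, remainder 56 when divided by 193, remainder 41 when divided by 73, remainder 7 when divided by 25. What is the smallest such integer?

The moduli are pairwise coprime; N = 89·193·73·25 = 31348025.
N/89 = 352225; 352225 ≡ 52 (mod 89); 52·12 ≡ 1, so inverse 12.
N/193 = 162425; 162425 ≡ 112 (mod 193); 112·81 ≡ 1, so inverse 81.
N/73 = 429425; 429425 ≡ 39 (mod 73); 39·15 ≡ 1, so inverse 15.
N/25 = 1253921; 1253921 ≡ 21 (mod 25); 21·6 ≡ 1, so inverse 6.
x ≡ 20·352225·12 + 56·162425·81 + 41·429425·15 + 7·1253921·6 = 1138054857.
1138054857 mod 31348025 = 9525957.

9525957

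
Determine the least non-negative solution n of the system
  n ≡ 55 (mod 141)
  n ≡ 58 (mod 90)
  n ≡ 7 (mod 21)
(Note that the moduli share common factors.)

15988

gcd(141, 90) = 3 and 3 | (58 − 55), so the pair is consistent; merging gives n ≡ 3298 (mod 4230), where 4230 = lcm(141, 90).
gcd(4230, 21) = 3 and 3 | (7 − 3298), so the pair is consistent; merging gives n ≡ 15988 (mod 29610), where 29610 = lcm(4230, 21).
The solution is unique modulo lcm(141, 90, 21) = 29610.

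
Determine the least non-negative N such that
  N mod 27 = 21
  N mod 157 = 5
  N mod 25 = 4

The moduli are pairwise coprime; M = 27·157·25 = 105975.
M/27 = 3925; 3925 ≡ 10 (mod 27); 10·19 ≡ 1, so inverse 19.
M/157 = 675; 675 ≡ 47 (mod 157); 47·147 ≡ 1, so inverse 147.
M/25 = 4239; 4239 ≡ 14 (mod 25); 14·9 ≡ 1, so inverse 9.
N ≡ 21·3925·19 + 5·675·147 + 4·4239·9 = 2214804.
2214804 mod 105975 = 95304.

95304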